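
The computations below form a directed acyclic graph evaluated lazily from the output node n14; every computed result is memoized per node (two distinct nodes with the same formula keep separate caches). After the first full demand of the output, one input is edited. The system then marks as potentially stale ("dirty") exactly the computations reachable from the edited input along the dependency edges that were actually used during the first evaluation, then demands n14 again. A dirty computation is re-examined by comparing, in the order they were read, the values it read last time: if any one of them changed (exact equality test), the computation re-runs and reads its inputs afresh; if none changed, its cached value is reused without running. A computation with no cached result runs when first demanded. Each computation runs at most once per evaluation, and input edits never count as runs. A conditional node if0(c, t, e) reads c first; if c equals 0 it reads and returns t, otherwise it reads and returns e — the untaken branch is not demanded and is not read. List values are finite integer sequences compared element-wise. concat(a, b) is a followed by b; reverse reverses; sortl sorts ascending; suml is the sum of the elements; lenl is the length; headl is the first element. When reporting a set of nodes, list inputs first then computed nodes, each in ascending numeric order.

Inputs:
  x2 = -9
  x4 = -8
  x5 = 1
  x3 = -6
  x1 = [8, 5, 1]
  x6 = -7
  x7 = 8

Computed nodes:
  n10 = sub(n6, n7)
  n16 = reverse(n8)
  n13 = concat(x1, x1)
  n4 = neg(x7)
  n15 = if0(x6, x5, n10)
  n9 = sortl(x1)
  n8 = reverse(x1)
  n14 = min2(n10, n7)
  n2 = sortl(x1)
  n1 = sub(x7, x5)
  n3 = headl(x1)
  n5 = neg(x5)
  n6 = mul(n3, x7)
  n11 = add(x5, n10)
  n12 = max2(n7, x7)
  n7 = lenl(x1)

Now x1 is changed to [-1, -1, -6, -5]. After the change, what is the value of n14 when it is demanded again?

Demanding n14 again yields -12.

First demand of the output computes:
  n3 = headl([8, 5, 1]) = 8
  n6 = mul(8, 8) = 64
  n7 = lenl([8, 5, 1]) = 3
  n10 = sub(64, 3) = 61
  n14 = min2(61, 3) = 3

After the edit, cleaning proceeds:
  n3: a read changed (x1 [8, 5, 1]->[-1, -1, -6, -5]) — executes, giving -1.
  n6: a read changed (n3 8->-1) — executes, giving -8.
  n7: a read changed (x1 [8, 5, 1]->[-1, -1, -6, -5]) — executes, giving 4.
  n10: a read changed (n6 64->-8; n7 3->4) — executes, giving -12.
  n14: a read changed (n10 61->-12; n7 3->4) — executes, giving -12.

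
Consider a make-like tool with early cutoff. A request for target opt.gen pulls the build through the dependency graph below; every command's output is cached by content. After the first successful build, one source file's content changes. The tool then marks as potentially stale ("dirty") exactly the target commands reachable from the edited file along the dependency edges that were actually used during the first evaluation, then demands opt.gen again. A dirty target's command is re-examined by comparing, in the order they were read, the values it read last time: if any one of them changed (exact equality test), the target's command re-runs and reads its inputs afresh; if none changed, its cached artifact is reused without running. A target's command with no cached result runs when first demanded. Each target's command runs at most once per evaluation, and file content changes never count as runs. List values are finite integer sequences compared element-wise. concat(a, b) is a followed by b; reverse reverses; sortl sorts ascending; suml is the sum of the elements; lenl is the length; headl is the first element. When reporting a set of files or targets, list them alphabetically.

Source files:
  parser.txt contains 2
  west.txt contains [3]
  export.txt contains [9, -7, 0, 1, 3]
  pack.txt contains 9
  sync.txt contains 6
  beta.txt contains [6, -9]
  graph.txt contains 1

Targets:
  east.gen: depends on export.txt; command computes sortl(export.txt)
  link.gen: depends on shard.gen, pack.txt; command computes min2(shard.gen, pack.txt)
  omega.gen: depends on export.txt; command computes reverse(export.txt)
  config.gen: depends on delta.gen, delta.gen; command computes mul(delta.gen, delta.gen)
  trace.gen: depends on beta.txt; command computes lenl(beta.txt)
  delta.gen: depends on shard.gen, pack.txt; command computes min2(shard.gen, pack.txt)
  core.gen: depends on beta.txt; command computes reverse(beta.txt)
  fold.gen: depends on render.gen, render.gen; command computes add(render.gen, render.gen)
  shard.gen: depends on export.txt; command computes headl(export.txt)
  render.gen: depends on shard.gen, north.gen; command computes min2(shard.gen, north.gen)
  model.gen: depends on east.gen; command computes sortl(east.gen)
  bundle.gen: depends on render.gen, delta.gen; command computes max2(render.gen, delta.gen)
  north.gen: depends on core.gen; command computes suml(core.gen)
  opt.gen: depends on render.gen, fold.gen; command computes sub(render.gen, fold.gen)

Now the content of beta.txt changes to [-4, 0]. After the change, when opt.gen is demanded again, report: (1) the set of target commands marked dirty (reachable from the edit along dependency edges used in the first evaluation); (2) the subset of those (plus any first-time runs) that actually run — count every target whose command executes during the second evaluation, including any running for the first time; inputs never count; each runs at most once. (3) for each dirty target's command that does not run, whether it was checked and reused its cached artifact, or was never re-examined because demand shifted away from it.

The edit dirties: core.gen, fold.gen, north.gen, opt.gen, render.gen.
5 target commands run: core.gen, fold.gen, north.gen, opt.gen, render.gen.
No dirty target's command escaped a run.

First demand of the output computes:
  core.gen = reverse([6, -9]) = [-9, 6]
  north.gen = suml([-9, 6]) = -3
  shard.gen = headl([9, -7, 0, 1, 3]) = 9
  render.gen = min2(9, -3) = -3
  fold.gen = add(-3, -3) = -6
  opt.gen = sub(-3, -6) = 3

After the edit, cleaning proceeds:
  core.gen: a read changed (beta.txt [6, -9]->[-4, 0]) — executes, giving [0, -4].
  north.gen: a read changed (core.gen [-9, 6]->[0, -4]) — executes, giving -4.
  render.gen: a read changed (north.gen -3->-4) — executes, giving -4.
  fold.gen: a read changed (render.gen -3->-4; render.gen -3->-4) — executes, giving -8.
  opt.gen: a read changed (render.gen -3->-4; fold.gen -6->-8) — executes, giving 4.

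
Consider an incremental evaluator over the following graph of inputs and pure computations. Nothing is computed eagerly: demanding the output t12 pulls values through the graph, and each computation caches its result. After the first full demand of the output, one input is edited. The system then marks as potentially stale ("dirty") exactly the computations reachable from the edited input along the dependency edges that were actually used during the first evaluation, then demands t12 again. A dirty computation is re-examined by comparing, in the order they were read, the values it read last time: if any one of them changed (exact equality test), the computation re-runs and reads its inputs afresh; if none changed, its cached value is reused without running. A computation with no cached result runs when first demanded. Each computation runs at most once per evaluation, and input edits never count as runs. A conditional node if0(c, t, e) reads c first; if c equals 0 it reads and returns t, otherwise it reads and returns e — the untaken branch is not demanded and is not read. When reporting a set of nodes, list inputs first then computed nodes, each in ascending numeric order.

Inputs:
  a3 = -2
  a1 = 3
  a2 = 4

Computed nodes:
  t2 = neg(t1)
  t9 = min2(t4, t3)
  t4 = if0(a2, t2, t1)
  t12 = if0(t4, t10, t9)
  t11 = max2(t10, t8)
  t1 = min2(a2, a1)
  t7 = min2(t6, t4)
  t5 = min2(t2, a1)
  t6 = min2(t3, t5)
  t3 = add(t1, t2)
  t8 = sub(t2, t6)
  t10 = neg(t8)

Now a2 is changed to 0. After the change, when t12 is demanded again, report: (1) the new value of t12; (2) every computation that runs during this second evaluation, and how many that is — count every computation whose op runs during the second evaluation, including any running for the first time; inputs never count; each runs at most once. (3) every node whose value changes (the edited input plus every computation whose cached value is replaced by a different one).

t12 now evaluates to 0.
Run set: t1, t2, t3, t4, t5, t6, t8, t10, t12 (9 run).
Changed values: a2, t1, t2, t4.
The important point: the flipped condition redirects demand; t9 is left stale, never re-checked.

Initial pass — values computed on the first demand:
  t1 = min2(4, 3) = 3
  t2 = neg(3) = -3
  t3 = add(3, -3) = 0
  t4 = if0(a2=4 -> else branch t1) = 3
  t9 = min2(3, 0) = 0
  t12 = if0(t4=3 -> else branch t9) = 0

Second demand — change propagation:
  t1: re-runs because a2 4->0; new result 0.
  t2: re-runs because t1 3->0; new result 0.
  t3: re-runs because t1 3->0; t2 -3->0; new result 0 (unchanged).
  t4: re-runs because a2 4->0; t1 3->0; new result 0.
  t5: newly demanded (no cache) — executes and yields 0.
  t6: newly demanded (no cache) — executes and yields 0.
  t8: newly demanded (no cache) — executes and yields 0.
  t9: dirty yet unreached — the second evaluation never asks for it.
  t10: newly demanded (no cache) — executes and yields 0.
  t12: re-runs because t4 3->0; new result 0 (unchanged).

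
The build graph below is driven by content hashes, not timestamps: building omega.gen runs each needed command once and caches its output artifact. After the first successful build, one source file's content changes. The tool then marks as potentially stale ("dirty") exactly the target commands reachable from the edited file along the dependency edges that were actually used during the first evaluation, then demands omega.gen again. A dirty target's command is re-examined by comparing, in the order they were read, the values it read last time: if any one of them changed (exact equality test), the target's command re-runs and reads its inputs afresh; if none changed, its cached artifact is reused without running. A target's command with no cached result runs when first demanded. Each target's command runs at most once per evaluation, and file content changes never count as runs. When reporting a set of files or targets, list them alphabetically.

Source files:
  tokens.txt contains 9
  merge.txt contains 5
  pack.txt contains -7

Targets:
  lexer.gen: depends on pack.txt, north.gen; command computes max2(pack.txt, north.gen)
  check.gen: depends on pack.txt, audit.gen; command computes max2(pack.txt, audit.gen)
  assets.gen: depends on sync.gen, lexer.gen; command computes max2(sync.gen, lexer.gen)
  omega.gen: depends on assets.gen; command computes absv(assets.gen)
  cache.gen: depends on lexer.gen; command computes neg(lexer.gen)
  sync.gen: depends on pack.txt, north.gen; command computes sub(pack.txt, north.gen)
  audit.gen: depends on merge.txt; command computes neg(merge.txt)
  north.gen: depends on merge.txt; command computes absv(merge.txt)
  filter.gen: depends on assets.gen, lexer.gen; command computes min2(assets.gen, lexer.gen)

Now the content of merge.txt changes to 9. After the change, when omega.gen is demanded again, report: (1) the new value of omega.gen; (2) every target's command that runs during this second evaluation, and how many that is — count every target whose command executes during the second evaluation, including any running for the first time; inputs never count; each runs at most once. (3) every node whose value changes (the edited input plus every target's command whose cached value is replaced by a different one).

omega.gen now evaluates to 9.
Run set: assets.gen, lexer.gen, north.gen, omega.gen, sync.gen (5 run).
Changed values: assets.gen, lexer.gen, merge.txt, north.gen, omega.gen, sync.gen.

Initial pass — values computed on the first demand:
  north.gen = absv(5) = 5
  lexer.gen = max2(-7, 5) = 5
  sync.gen = sub(-7, 5) = -12
  assets.gen = max2(-12, 5) = 5
  omega.gen = absv(5) = 5

Second demand — change propagation:
  north.gen: re-runs because merge.txt 5->9; new result 9.
  lexer.gen: re-runs because north.gen 5->9; new result 9.
  sync.gen: re-runs because north.gen 5->9; new result -16.
  assets.gen: re-runs because sync.gen -12->-16; lexer.gen 5->9; new result 9.
  omega.gen: re-runs because assets.gen 5->9; new result 9.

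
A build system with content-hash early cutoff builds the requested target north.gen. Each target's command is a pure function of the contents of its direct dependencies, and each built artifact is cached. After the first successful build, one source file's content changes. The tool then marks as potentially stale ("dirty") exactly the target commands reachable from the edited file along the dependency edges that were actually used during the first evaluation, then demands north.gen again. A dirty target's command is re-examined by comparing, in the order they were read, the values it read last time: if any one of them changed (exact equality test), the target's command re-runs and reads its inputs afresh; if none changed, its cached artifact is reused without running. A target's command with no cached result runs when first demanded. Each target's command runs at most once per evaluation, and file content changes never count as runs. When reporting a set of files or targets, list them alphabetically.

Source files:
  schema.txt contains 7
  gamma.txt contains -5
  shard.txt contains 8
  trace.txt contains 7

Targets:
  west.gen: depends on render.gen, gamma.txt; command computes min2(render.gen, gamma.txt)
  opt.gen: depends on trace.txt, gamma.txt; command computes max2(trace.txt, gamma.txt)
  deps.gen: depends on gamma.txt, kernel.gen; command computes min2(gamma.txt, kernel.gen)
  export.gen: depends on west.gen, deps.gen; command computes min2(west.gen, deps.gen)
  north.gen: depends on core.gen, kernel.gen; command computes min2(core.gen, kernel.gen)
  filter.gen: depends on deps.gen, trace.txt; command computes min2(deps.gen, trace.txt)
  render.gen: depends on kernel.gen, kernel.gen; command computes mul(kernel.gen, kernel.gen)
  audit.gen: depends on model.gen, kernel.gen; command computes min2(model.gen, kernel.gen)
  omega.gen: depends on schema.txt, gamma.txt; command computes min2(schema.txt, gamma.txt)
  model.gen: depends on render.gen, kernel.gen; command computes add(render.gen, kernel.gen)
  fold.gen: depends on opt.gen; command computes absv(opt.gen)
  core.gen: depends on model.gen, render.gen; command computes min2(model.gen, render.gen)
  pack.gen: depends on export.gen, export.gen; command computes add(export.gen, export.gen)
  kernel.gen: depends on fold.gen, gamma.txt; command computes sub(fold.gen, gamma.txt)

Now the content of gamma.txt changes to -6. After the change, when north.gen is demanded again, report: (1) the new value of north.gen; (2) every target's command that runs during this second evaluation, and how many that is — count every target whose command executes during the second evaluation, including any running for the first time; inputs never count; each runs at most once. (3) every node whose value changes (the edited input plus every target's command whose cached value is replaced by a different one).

New value of north.gen: 13.
Target commands that run: core.gen, kernel.gen, model.gen, north.gen, opt.gen, render.gen — 6 in total.
Values that change: core.gen, gamma.txt, kernel.gen, model.gen, north.gen, render.gen.
Key observation: the cutoff stops propagation at fold.gen — its inputs' values are unchanged, so it reuses its cache.

First evaluation (everything demanded from the output):
  opt.gen = max2(7, -5) = 7
  fold.gen = absv(7) = 7
  kernel.gen = sub(7, -5) = 12
  render.gen = mul(12, 12) = 144
  model.gen = add(144, 12) = 156
  core.gen = min2(156, 144) = 144
  north.gen = min2(144, 12) = 12

Propagation after the edit:
  opt.gen: runs — gamma.txt -5->-6; result 7 (same value as before).
  fold.gen: checked — values it read are unchanged (opt.gen unchanged); reused cached 7 without running.
  kernel.gen: runs — gamma.txt -5->-6; result 13.
  render.gen: runs — kernel.gen 12->13; kernel.gen 12->13; result 169.
  model.gen: runs — render.gen 144->169; kernel.gen 12->13; result 182.
  core.gen: runs — model.gen 156->182; render.gen 144->169; result 169.
  north.gen: runs — core.gen 144->169; kernel.gen 12->13; result 13.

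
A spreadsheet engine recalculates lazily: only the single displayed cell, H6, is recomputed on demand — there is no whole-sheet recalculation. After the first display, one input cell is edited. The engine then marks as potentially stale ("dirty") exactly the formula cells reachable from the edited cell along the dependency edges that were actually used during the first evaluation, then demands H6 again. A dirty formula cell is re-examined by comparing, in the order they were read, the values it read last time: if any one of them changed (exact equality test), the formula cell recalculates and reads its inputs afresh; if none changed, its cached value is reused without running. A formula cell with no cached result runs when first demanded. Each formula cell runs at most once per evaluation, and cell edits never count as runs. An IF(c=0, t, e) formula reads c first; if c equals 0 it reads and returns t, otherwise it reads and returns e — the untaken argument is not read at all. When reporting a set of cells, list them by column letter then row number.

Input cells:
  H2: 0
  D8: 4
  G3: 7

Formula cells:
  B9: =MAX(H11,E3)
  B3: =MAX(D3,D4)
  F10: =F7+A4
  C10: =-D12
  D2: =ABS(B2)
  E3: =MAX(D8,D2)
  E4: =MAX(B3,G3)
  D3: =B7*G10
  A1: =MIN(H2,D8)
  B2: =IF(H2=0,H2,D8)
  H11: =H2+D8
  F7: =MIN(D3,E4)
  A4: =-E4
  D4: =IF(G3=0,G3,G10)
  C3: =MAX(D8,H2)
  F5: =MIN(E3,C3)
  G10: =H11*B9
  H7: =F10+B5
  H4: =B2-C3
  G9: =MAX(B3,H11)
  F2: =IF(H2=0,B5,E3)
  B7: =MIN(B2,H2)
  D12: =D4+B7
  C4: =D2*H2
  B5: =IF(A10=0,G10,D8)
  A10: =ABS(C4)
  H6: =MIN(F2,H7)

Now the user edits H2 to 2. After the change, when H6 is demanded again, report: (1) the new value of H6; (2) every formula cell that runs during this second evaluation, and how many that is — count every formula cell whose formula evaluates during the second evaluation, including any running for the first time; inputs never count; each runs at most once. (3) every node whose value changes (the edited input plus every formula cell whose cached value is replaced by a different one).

New value of H6: 4.
Formula cells that run: A4, A10, B2, B3, B5, B7, B9, C4, D2, D3, D4, E3, E4, F2, F7, F10, G10, H6, H7, H11 — 20 in total.
Values that change: A4, A10, B2, B3, B5, B7, B9, C4, D2, D3, D4, E4, F2, F7, F10, G10, H2, H6, H7, H11.

First evaluation (everything demanded from the output):
  B2 = IF(H2=0: H2=0 -> then branch H2) = 0
  B7 = MIN(0, 0) = 0
  D2 = ABS(0) = 0
  C4 = 0 * 0 = 0
  A10 = ABS(0) = 0
  E3 = MAX(4, 0) = 4
  H11 = 0 + 4 = 4
  B9 = MAX(4, 4) = 4
  G10 = 4 * 4 = 16
  B5 = IF(A10=0: A10=0 -> then branch G10) = 16
  D3 = 0 * 16 = 0
  D4 = IF(G3=0: G3=7 -> else branch G10) = 16
  B3 = MAX(0, 16) = 16
  E4 = MAX(16, 7) = 16
  A4 = -(16) = -16
  F2 = IF(H2=0: H2=0 -> then branch B5) = 16
  F7 = MIN(0, 16) = 0
  F10 = 0 + -16 = -16
  H7 = -16 + 16 = 0
  H6 = MIN(16, 0) = 0

Propagation after the edit:
  B2: runs — H2 0->2; H2 0->2; result 4.
  B7: runs — B2 0->4; H2 0->2; result 2.
  D2: runs — B2 0->4; result 4.
  C4: runs — D2 0->4; H2 0->2; result 8.
  A10: runs — C4 0->8; result 8.
  E3: runs — D2 0->4; result 4 (same value as before).
  H11: runs — H2 0->2; result 6.
  B9: runs — H11 4->6; result 6.
  G10: runs — H11 4->6; B9 4->6; result 36.
  B5: runs — A10 0->8; G10 16->36; result 4.
  D3: runs — B7 0->2; G10 16->36; result 72.
  D4: runs — G10 16->36; result 36.
  B3: runs — D3 0->72; D4 16->36; result 72.
  E4: runs — B3 16->72; result 72.
  A4: runs — E4 16->72; result -72.
  F2: runs — H2 0->2; B5 16->4; result 4.
  F7: runs — D3 0->72; E4 16->72; result 72.
  F10: runs — F7 0->72; A4 -16->-72; result 0.
  H7: runs — F10 -16->0; B5 16->4; result 4.
  H6: runs — F2 16->4; H7 0->4; result 4.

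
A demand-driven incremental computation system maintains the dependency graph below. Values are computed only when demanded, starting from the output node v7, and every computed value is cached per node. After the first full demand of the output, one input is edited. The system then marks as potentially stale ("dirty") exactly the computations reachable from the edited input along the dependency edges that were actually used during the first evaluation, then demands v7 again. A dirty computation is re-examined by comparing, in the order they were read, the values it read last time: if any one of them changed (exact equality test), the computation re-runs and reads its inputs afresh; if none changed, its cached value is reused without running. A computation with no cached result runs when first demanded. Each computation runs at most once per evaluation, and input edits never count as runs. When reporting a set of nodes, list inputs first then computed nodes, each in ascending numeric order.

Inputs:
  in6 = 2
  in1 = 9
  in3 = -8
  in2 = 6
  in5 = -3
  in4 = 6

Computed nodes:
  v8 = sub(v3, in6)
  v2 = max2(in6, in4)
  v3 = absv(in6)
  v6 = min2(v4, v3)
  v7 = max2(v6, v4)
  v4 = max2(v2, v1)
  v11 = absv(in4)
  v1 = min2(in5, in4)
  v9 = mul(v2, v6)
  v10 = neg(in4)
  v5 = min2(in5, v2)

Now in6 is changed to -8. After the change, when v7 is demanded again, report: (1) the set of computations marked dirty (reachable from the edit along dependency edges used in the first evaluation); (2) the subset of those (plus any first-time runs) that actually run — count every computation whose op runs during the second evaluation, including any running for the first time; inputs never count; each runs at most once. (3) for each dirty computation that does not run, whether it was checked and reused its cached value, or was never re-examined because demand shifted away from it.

First evaluation (everything demanded from the output):
  v1 = min2(-3, 6) = -3
  v2 = max2(2, 6) = 6
  v3 = absv(2) = 2
  v4 = max2(6, -3) = 6
  v6 = min2(6, 2) = 2
  v7 = max2(2, 6) = 6

Propagation after the edit:
  v2: runs — in6 2->-8; result 6 (same value as before).
  v3: runs — in6 2->-8; result 8.
  v4: checked — values it read are unchanged (v2 unchanged, v1 unchanged); reused cached 6 without running.
  v6: runs — v3 2->8; result 6.
  v7: runs — v6 2->6; result 6 (same value as before).

Key observation: the cutoff stops propagation at v4 — its inputs' values are unchanged, so it reuses its cache.

Marked dirty: v2, v3, v4, v6, v7.
Computations that run: v2, v3, v6, v7 — 4 in total.
Checked but reused from cache: v4.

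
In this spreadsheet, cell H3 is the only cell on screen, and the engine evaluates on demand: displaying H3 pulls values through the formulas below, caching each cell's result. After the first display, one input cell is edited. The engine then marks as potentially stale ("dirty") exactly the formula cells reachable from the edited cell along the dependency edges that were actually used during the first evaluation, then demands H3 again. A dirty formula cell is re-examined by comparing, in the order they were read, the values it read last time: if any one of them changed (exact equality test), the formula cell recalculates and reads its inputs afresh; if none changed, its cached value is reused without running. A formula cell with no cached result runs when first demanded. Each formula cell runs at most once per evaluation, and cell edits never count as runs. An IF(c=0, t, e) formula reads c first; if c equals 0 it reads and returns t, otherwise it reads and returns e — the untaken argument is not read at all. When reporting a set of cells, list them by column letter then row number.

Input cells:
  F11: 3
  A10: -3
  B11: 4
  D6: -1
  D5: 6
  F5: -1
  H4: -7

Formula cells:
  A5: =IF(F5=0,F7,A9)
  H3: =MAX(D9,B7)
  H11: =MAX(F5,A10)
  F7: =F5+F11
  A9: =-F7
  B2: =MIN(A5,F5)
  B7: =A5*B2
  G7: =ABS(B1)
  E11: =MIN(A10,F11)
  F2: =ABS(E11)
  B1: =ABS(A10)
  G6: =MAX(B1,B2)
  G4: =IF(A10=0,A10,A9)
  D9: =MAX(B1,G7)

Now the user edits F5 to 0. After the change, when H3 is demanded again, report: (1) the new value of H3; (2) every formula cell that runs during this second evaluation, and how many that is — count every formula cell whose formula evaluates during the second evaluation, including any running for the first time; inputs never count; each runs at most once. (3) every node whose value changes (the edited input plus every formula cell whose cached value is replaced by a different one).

Initial pass — values computed on the first demand:
  B1 = ABS(-3) = 3
  F7 = -1 + 3 = 2
  A9 = -(2) = -2
  A5 = IF(F5=0: F5=-1 -> else branch A9) = -2
  B2 = MIN(-2, -1) = -2
  B7 = -2 * -2 = 4
  G7 = ABS(3) = 3
  D9 = MAX(3, 3) = 3
  H3 = MAX(3, 4) = 4

Second demand — change propagation:
  F7: re-runs because F5 -1->0; new result 3.
  A9: dirty yet unreached — the second evaluation never asks for it.
  A5: re-runs because F5 -1->0; new result 3.
  B2: re-runs because A5 -2->3; F5 -1->0; new result 0.
  B7: re-runs because A5 -2->3; B2 -2->0; new result 0.
  H3: re-runs because B7 4->0; new result 3.

The important point: the flipped condition redirects demand; A9 is left stale, never re-checked.

H3 now evaluates to 3.
Run set: A5, B2, B7, F7, H3 (5 run).
Changed values: A5, B2, B7, F5, F7, H3.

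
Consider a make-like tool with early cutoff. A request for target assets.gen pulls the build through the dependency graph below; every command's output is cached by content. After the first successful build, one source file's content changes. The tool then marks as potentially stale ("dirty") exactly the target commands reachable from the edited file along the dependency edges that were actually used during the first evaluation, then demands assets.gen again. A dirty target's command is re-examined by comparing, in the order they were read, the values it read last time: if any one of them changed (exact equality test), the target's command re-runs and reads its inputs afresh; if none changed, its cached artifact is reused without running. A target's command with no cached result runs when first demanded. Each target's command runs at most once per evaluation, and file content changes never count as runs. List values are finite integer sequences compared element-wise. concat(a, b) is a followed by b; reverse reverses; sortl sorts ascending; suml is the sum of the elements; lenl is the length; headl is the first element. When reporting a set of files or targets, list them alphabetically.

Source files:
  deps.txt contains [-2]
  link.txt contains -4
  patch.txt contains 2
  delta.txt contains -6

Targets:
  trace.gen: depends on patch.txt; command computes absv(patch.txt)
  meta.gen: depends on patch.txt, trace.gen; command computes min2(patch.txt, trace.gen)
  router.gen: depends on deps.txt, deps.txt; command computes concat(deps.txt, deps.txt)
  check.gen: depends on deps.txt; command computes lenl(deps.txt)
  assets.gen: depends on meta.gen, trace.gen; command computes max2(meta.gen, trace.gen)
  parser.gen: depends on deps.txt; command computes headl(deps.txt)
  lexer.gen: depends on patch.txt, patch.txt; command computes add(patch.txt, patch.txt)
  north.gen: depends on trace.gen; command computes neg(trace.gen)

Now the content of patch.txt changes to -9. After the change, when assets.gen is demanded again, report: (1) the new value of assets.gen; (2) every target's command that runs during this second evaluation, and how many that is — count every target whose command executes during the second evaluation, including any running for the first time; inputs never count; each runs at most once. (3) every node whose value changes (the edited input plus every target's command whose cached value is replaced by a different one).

Demanding assets.gen again yields 9.
3 target commands run: assets.gen, meta.gen, trace.gen.
The nodes whose values change: assets.gen, meta.gen, patch.txt, trace.gen.

First demand of the output computes:
  trace.gen = absv(2) = 2
  meta.gen = min2(2, 2) = 2
  assets.gen = max2(2, 2) = 2

After the edit, cleaning proceeds:
  trace.gen: a read changed (patch.txt 2->-9) — executes, giving 9.
  meta.gen: a read changed (patch.txt 2->-9; trace.gen 2->9) — executes, giving -9.
  assets.gen: a read changed (meta.gen 2->-9; trace.gen 2->9) — executes, giving 9.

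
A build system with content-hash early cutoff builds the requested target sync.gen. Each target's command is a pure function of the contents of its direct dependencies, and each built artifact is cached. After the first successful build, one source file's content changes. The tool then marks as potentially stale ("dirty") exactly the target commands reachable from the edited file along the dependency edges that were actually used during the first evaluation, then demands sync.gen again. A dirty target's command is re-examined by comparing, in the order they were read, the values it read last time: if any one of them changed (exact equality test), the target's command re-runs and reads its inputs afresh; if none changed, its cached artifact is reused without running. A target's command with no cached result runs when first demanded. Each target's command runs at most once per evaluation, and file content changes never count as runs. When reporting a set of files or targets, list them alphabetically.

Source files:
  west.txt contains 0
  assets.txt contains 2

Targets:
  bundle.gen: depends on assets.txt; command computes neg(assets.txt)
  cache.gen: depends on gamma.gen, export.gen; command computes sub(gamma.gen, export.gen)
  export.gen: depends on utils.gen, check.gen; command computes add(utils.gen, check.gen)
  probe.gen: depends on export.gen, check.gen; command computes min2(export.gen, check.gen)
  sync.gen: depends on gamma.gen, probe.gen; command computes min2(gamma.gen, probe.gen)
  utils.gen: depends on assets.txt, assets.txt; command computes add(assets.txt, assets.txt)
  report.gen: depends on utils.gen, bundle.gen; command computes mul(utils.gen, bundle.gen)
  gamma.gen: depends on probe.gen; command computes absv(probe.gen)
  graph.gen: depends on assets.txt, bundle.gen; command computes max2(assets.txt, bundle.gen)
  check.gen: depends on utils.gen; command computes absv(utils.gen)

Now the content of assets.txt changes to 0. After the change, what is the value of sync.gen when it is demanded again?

First evaluation (everything demanded from the output):
  utils.gen = add(2, 2) = 4
  check.gen = absv(4) = 4
  export.gen = add(4, 4) = 8
  probe.gen = min2(8, 4) = 4
  gamma.gen = absv(4) = 4
  sync.gen = min2(4, 4) = 4

Propagation after the edit:
  utils.gen: runs — assets.txt 2->0; assets.txt 2->0; result 0.
  check.gen: runs — utils.gen 4->0; result 0.
  export.gen: runs — utils.gen 4->0; check.gen 4->0; result 0.
  probe.gen: runs — export.gen 8->0; check.gen 4->0; result 0.
  gamma.gen: runs — probe.gen 4->0; result 0.
  sync.gen: runs — gamma.gen 4->0; probe.gen 4->0; result 0.

New value of sync.gen: 0.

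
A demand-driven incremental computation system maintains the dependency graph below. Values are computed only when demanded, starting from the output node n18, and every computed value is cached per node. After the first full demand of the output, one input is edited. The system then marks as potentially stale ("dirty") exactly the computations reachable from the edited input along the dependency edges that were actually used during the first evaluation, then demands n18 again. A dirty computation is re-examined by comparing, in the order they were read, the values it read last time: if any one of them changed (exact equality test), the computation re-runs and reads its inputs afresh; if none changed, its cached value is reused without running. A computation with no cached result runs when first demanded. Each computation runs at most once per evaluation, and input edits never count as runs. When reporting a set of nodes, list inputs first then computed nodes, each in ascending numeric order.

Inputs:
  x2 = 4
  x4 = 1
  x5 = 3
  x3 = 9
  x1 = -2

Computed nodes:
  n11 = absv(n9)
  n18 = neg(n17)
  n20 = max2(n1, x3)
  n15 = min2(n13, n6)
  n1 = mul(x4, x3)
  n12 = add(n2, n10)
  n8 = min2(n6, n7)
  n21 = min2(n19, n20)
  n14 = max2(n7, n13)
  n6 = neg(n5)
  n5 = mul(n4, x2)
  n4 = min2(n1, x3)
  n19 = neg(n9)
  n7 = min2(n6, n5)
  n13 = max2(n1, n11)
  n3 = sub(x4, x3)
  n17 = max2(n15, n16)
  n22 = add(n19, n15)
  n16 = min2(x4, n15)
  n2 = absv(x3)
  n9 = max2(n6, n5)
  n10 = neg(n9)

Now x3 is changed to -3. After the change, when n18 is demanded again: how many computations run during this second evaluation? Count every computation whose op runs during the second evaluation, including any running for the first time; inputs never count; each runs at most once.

First evaluation (everything demanded from the output):
  n1 = mul(1, 9) = 9
  n4 = min2(9, 9) = 9
  n5 = mul(9, 4) = 36
  n6 = neg(36) = -36
  n9 = max2(-36, 36) = 36
  n11 = absv(36) = 36
  n13 = max2(9, 36) = 36
  n15 = min2(36, -36) = -36
  n16 = min2(1, -36) = -36
  n17 = max2(-36, -36) = -36
  n18 = neg(-36) = 36

Propagation after the edit:
  n1: runs — x3 9->-3; result -3.
  n4: runs — n1 9->-3; x3 9->-3; result -3.
  n5: runs — n4 9->-3; result -12.
  n6: runs — n5 36->-12; result 12.
  n9: runs — n6 -36->12; n5 36->-12; result 12.
  n11: runs — n9 36->12; result 12.
  n13: runs — n1 9->-3; n11 36->12; result 12.
  n15: runs — n13 36->12; n6 -36->12; result 12.
  n16: runs — n15 -36->12; result 1.
  n17: runs — n15 -36->12; n16 -36->1; result 12.
  n18: runs — n17 -36->12; result -12.

Computations that run: n1, n4, n5, n6, n9, n11, n13, n15, n16, n17, n18 — 11 in total.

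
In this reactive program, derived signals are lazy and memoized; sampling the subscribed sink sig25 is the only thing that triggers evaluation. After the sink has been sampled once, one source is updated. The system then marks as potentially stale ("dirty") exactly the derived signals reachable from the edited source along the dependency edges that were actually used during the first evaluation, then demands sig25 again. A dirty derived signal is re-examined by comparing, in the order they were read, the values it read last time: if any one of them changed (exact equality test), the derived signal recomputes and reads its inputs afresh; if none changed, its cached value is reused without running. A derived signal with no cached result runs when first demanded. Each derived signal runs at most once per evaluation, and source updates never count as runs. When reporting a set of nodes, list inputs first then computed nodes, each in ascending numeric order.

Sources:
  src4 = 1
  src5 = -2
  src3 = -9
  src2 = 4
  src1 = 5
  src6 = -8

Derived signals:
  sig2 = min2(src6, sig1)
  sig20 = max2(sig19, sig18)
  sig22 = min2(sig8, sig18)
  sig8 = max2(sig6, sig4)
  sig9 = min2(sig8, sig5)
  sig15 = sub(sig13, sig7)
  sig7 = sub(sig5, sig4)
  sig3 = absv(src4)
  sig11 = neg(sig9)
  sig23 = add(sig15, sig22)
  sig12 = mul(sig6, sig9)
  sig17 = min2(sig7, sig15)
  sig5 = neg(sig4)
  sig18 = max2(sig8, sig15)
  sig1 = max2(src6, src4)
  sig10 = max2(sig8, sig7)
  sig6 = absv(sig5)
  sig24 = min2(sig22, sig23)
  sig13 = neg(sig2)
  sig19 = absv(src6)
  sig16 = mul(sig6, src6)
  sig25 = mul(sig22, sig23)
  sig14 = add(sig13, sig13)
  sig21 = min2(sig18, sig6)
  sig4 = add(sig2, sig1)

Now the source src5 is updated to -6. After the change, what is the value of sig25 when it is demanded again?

First demand of the output computes:
  sig1 = max2(-8, 1) = 1
  sig2 = min2(-8, 1) = -8
  sig4 = add(-8, 1) = -7
  sig5 = neg(-7) = 7
  sig6 = absv(7) = 7
  sig7 = sub(7, -7) = 14
  sig8 = max2(7, -7) = 7
  sig13 = neg(-8) = 8
  sig15 = sub(8, 14) = -6
  sig18 = max2(7, -6) = 7
  sig22 = min2(7, 7) = 7
  sig23 = add(-6, 7) = 1
  sig25 = mul(7, 1) = 7

After the edit, cleaning proceeds:
  no node depends on src5 at all; the second demand re-runs nothing.

Note the shortcut — nothing in the graph depends on src5 at all, so no recomputation happens.

Demanding sig25 again yields 7.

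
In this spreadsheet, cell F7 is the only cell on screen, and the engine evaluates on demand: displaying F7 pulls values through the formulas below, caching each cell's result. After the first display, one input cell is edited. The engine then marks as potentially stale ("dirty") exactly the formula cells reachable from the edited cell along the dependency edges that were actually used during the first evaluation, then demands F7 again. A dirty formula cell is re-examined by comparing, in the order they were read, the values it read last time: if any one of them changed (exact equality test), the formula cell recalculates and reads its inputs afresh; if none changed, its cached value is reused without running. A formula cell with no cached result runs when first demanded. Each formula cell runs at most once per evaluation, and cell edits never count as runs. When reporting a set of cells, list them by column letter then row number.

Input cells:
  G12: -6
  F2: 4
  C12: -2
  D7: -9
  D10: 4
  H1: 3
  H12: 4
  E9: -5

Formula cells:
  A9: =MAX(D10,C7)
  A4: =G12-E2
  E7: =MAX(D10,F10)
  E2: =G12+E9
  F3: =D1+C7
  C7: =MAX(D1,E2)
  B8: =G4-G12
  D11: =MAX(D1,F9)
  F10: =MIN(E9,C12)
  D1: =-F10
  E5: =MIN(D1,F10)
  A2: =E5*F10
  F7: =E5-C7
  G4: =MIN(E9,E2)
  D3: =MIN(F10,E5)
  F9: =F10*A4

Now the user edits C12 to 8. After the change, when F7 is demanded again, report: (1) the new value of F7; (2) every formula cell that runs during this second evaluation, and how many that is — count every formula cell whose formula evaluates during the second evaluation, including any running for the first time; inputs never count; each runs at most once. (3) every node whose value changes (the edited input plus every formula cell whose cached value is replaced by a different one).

F7 now evaluates to -10.
Run set: F10 (1 run).
Changed values: C12.
The important point: F10 recomputes to an identical value, and the output ends up unchanged.

Initial pass — values computed on the first demand:
  E2 = -6 + -5 = -11
  F10 = MIN(-5, -2) = -5
  D1 = -(-5) = 5
  C7 = MAX(5, -11) = 5
  E5 = MIN(5, -5) = -5
  F7 = -5 - 5 = -10

Second demand — change propagation:
  F10: re-runs because C12 -2->8; new result -5 (unchanged).
  D1: re-examined; everything it read last time is the same (F10 unchanged) — cache 5 kept, no run.
  C7: re-examined; everything it read last time is the same (D1 unchanged, E2 unchanged) — cache 5 kept, no run.
  E5: re-examined; everything it read last time is the same (D1 unchanged, F10 unchanged) — cache -5 kept, no run.
  F7: re-examined; everything it read last time is the same (E5 unchanged, C7 unchanged) — cache -10 kept, no run.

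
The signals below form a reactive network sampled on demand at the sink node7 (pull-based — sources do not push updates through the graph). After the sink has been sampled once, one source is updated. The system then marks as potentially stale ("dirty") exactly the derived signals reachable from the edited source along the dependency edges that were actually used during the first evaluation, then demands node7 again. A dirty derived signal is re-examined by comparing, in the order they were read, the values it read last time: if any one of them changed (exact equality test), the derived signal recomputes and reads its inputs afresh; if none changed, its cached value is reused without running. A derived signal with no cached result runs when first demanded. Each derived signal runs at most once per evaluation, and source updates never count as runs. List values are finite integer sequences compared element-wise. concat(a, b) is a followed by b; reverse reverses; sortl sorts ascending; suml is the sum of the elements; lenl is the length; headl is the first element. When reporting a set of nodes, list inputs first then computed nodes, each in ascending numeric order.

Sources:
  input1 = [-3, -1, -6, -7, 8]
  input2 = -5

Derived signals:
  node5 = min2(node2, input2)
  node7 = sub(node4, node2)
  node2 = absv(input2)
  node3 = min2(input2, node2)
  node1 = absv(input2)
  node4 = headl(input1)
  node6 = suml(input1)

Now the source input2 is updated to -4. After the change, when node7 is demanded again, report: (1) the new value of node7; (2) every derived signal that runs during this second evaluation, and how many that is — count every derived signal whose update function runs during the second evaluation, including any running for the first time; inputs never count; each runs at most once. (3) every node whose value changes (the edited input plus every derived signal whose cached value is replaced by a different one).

node7 now evaluates to -7.
Run set: node2, node7 (2 run).
Changed values: input2, node2, node7.

Initial pass — values computed on the first demand:
  node2 = absv(-5) = 5
  node4 = headl([-3, -1, -6, -7, 8]) = -3
  node7 = sub(-3, 5) = -8

Second demand — change propagation:
  node2: re-runs because input2 -5->-4; new result 4.
  node7: re-runs because node2 5->4; new result -7.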